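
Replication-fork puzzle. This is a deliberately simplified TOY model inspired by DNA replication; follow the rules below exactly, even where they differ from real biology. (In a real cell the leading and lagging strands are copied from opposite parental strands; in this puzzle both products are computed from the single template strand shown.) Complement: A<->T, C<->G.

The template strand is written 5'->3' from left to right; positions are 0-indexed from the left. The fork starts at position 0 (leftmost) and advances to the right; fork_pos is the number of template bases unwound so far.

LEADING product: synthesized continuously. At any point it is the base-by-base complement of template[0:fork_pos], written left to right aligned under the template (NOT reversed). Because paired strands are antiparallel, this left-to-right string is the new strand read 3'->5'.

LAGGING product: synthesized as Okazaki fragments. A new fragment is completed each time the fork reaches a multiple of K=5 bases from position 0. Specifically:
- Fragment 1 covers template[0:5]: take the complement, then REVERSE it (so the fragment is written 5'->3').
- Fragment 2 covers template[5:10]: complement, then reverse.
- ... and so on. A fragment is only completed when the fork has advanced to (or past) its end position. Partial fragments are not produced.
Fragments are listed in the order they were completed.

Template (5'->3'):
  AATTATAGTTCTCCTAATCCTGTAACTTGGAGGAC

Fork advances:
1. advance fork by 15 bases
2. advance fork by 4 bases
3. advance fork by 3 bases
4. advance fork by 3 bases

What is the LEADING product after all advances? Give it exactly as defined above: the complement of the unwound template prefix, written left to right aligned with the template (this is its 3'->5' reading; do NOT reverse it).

Answer: TTAATATCAAGAGGATTAGGACATT

Derivation:
Step 1: advance 15 -> fork_pos = 0 + 15 = 15.
Step 2: advance 4 -> fork_pos = 15 + 4 = 19.
Step 3: advance 3 -> fork_pos = 19 + 3 = 22.
Step 4: advance 3 -> fork_pos = 22 + 3 = 25.
Unwound prefix: template[0:25] = AATTATAGTTCTCCTAATCCTGTAA
Complement it base by base (A<->T, C<->G), keeping left-to-right order:
  [0:5] AATTA -> TTAAT
  [5:10] TAGTT -> ATCAA
  [10:15] CTCCT -> GAGGA
  [15:20] AATCC -> TTAGG
  [20:25] TGTAA -> ACATT
Concatenate: TTAATATCAAGAGGATTAGGACATT (length 25; written aligned with the template, i.e. 3'->5').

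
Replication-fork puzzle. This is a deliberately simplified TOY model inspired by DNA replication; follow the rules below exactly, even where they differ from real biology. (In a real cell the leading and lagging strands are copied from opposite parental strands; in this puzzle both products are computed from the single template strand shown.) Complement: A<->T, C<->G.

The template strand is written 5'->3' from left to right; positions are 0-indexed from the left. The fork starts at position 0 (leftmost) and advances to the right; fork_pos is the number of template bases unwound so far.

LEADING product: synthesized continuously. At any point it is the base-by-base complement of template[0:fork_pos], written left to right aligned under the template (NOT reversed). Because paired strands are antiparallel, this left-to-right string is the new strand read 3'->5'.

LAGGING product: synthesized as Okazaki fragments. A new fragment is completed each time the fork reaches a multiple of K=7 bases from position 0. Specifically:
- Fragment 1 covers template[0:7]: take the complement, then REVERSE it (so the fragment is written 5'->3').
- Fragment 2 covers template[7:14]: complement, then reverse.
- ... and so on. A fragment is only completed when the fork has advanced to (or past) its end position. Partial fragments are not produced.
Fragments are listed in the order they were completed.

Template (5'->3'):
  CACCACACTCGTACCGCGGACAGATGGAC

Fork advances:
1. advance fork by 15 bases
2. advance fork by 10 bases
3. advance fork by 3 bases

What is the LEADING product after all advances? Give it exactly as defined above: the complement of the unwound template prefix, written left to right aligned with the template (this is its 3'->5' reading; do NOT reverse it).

Step 1: advance 15 -> fork_pos = 0 + 15 = 15.
Step 2: advance 10 -> fork_pos = 15 + 10 = 25.
Step 3: advance 3 -> fork_pos = 25 + 3 = 28.
Unwound prefix: template[0:28] = CACCACACTCGTACCGCGGACAGATGGA
Complement it base by base (A<->T, C<->G), keeping left-to-right order:
  [0:5] CACCA -> GTGGT
  [5:10] CACTC -> GTGAG
  [10:15] GTACC -> CATGG
  [15:20] GCGGA -> CGCCT
  [20:25] CAGAT -> GTCTA
  [25:28] GGA -> CCT
Concatenate: GTGGTGTGAGCATGGCGCCTGTCTACCT (length 28; written aligned with the template, i.e. 3'->5').

Answer: GTGGTGTGAGCATGGCGCCTGTCTACCT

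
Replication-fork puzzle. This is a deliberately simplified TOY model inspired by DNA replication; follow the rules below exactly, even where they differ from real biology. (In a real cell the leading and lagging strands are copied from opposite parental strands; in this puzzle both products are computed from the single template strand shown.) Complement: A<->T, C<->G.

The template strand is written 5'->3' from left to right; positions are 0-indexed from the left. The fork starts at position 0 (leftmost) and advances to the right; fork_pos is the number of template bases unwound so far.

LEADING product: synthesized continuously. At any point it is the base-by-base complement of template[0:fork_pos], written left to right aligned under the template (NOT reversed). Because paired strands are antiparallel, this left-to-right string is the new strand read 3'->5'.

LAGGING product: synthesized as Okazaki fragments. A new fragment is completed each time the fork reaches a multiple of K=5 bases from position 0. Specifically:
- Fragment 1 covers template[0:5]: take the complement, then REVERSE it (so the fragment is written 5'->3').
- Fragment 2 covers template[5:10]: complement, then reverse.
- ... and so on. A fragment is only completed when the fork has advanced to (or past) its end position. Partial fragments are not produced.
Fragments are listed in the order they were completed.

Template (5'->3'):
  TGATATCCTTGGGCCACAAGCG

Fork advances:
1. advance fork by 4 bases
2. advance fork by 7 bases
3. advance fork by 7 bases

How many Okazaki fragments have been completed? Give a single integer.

Step 1: advance 4 -> fork_pos = 0 + 4 = 4. Next multiple of 5 is 5 (not reached); still 0 fragment(s).
Step 2: advance 7 -> fork_pos = 4 + 7 = 11. Reached multiple(s) of 5: 5, 10 -> fragments 1-2 completed (2 total).
Step 3: advance 7 -> fork_pos = 11 + 7 = 18. Reached multiple(s) of 5: 15 -> fragment 3 completed (3 total).
Check: final fork_pos = 18; the multiples of 5 that are <= 18 are 5..15 -> 18 // 5 = 3 completed fragment(s).

Answer: 3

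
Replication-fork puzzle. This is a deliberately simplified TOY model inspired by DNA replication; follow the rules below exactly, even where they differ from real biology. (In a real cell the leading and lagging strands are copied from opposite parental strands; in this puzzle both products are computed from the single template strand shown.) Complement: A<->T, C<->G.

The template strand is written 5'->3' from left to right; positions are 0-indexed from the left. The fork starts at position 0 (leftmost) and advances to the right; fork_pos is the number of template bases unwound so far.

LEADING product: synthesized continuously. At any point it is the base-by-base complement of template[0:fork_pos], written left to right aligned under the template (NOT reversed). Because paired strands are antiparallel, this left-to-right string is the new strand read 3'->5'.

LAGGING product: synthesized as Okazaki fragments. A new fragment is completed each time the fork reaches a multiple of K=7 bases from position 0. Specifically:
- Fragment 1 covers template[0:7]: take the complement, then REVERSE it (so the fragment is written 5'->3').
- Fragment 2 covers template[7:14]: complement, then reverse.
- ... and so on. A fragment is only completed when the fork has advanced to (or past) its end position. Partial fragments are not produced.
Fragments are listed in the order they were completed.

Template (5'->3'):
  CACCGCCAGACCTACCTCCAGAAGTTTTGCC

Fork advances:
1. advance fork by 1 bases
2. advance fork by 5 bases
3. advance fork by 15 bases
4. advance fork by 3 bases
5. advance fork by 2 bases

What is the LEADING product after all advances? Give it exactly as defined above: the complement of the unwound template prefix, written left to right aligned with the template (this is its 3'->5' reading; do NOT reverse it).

Step 1: advance 1 -> fork_pos = 0 + 1 = 1.
Step 2: advance 5 -> fork_pos = 1 + 5 = 6.
Step 3: advance 15 -> fork_pos = 6 + 15 = 21.
Step 4: advance 3 -> fork_pos = 21 + 3 = 24.
Step 5: advance 2 -> fork_pos = 24 + 2 = 26.
Unwound prefix: template[0:26] = CACCGCCAGACCTACCTCCAGAAGTT
Complement it base by base (A<->T, C<->G), keeping left-to-right order:
  [0:5] CACCG -> GTGGC
  [5:10] CCAGA -> GGTCT
  [10:15] CCTAC -> GGATG
  [15:20] CTCCA -> GAGGT
  [20:25] GAAGT -> CTTCA
  [25:26] T -> A
Concatenate: GTGGCGGTCTGGATGGAGGTCTTCAA (length 26; written aligned with the template, i.e. 3'->5').

Answer: GTGGCGGTCTGGATGGAGGTCTTCAA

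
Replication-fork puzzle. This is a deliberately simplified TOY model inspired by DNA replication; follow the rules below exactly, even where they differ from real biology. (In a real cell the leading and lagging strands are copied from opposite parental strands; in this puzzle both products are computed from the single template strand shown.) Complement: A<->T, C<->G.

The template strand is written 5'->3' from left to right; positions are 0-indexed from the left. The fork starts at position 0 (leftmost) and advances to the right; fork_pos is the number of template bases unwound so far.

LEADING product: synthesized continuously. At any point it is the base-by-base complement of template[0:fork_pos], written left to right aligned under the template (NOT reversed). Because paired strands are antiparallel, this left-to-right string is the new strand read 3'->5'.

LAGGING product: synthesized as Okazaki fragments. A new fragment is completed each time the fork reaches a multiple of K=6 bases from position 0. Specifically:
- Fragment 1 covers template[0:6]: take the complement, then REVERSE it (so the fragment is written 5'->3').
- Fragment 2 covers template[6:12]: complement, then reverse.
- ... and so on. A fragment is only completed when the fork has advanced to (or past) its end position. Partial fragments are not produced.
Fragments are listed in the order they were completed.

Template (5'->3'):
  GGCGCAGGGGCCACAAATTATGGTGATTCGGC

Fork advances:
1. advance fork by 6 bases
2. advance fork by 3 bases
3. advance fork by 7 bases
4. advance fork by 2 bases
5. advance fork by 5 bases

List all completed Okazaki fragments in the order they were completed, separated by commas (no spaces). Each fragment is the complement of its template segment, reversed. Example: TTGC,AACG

Step 1: advance 6 -> fork_pos = 0 + 6 = 6. Reached multiple(s) of 6: 6 -> fragment 1 completed (1 total).
Step 2: advance 3 -> fork_pos = 6 + 3 = 9. Next multiple of 6 is 12 (not reached); still 1 fragment(s).
Step 3: advance 7 -> fork_pos = 9 + 7 = 16. Reached multiple(s) of 6: 12 -> fragment 2 completed (2 total).
Step 4: advance 2 -> fork_pos = 16 + 2 = 18. Reached multiple(s) of 6: 18 -> fragment 3 completed (3 total).
Step 5: advance 5 -> fork_pos = 18 + 5 = 23. Next multiple of 6 is 24 (not reached); still 3 fragment(s).
Final fork_pos = 23, so 3 fragment(s) are complete. Build each: template segment -> complement -> reverse.
Fragment 1: template[0:6] = GGCGCA -> complement CCGCGT -> reversed TGCGCC
Fragment 2: template[6:12] = GGGGCC -> complement CCCCGG -> reversed GGCCCC
Fragment 3: template[12:18] = ACAAAT -> complement TGTTTA -> reversed ATTTGT

Answer: TGCGCC,GGCCCC,ATTTGT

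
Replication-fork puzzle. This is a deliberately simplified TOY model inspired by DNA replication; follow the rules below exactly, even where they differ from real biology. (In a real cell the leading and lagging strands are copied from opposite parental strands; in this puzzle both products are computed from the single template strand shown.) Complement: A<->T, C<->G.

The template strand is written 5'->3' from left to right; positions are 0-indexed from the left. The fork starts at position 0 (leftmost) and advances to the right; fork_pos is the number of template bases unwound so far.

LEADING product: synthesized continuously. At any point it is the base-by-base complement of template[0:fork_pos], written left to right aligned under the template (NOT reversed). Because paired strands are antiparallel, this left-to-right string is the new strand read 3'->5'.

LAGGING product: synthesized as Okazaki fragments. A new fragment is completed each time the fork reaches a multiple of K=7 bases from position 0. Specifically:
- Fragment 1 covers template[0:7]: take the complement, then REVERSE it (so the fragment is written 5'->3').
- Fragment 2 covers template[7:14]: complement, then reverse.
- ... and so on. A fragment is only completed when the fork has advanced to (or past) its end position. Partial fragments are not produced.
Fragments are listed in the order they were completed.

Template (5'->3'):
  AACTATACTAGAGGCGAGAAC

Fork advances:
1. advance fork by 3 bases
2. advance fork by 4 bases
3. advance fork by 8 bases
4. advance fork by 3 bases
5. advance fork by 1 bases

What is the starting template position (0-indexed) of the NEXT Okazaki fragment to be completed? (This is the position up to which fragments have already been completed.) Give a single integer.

Step 1: advance 3 -> fork_pos = 0 + 3 = 3. Next multiple of 7 is 7 (not reached); still 0 fragment(s).
Step 2: advance 4 -> fork_pos = 3 + 4 = 7. Reached multiple(s) of 7: 7 -> fragment 1 completed (1 total).
Step 3: advance 8 -> fork_pos = 7 + 8 = 15. Reached multiple(s) of 7: 14 -> fragment 2 completed (2 total).
Step 4: advance 3 -> fork_pos = 15 + 3 = 18. Next multiple of 7 is 21 (not reached); still 2 fragment(s).
Step 5: advance 1 -> fork_pos = 18 + 1 = 19. Next multiple of 7 is 21 (not reached); still 2 fragment(s).
2 fragment(s) completed, covering template[0:14] (2 x 7 = 14). The next fragment, fragment 3, covers template[14:21], so it starts at position 14.

Answer: 14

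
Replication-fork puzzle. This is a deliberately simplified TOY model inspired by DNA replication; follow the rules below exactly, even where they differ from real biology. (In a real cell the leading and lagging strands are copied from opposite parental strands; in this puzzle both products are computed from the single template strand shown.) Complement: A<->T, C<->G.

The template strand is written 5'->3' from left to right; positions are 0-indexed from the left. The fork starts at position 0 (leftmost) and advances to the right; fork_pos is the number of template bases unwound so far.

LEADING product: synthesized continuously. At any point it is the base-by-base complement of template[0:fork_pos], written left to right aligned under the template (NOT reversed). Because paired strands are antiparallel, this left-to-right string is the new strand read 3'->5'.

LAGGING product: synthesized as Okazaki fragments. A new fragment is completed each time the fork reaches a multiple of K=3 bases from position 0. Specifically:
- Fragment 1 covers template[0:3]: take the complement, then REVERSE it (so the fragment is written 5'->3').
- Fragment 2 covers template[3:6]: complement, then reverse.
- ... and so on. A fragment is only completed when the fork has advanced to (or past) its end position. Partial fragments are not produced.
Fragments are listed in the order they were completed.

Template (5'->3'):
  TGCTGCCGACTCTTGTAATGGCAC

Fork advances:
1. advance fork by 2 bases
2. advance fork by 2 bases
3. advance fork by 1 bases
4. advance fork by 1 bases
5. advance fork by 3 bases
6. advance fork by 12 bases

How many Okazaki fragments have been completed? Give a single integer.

Step 1: advance 2 -> fork_pos = 0 + 2 = 2. Next multiple of 3 is 3 (not reached); still 0 fragment(s).
Step 2: advance 2 -> fork_pos = 2 + 2 = 4. Reached multiple(s) of 3: 3 -> fragment 1 completed (1 total).
Step 3: advance 1 -> fork_pos = 4 + 1 = 5. Next multiple of 3 is 6 (not reached); still 1 fragment(s).
Step 4: advance 1 -> fork_pos = 5 + 1 = 6. Reached multiple(s) of 3: 6 -> fragment 2 completed (2 total).
Step 5: advance 3 -> fork_pos = 6 + 3 = 9. Reached multiple(s) of 3: 9 -> fragment 3 completed (3 total).
Step 6: advance 12 -> fork_pos = 9 + 12 = 21. Reached multiple(s) of 3: 12, 15, 18, 21 -> fragments 4-7 completed (7 total).
Check: final fork_pos = 21; the multiples of 3 that are <= 21 are 3..21 -> 21 // 3 = 7 completed fragment(s).

Answer: 7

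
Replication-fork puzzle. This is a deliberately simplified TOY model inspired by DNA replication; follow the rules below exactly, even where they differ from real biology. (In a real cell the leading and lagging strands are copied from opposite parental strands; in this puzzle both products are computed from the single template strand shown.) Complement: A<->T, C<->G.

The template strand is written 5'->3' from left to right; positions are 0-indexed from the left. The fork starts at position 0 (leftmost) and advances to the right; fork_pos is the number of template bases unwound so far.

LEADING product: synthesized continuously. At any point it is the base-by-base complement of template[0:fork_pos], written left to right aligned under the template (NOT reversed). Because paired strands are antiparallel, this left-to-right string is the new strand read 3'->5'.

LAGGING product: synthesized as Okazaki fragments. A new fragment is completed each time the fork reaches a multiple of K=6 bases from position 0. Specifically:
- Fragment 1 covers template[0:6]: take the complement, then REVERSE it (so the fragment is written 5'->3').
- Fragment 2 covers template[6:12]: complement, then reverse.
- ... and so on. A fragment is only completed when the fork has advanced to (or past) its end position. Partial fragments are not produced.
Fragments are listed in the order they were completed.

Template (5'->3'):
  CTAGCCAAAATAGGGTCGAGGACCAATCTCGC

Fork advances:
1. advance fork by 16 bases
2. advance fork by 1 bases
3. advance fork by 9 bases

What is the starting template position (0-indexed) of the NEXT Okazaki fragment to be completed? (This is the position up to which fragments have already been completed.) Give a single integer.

Answer: 24

Derivation:
Step 1: advance 16 -> fork_pos = 0 + 16 = 16. Reached multiple(s) of 6: 6, 12 -> fragments 1-2 completed (2 total).
Step 2: advance 1 -> fork_pos = 16 + 1 = 17. Next multiple of 6 is 18 (not reached); still 2 fragment(s).
Step 3: advance 9 -> fork_pos = 17 + 9 = 26. Reached multiple(s) of 6: 18, 24 -> fragments 3-4 completed (4 total).
4 fragment(s) completed, covering template[0:24] (4 x 6 = 24). The next fragment, fragment 5, covers template[24:30], so it starts at position 24.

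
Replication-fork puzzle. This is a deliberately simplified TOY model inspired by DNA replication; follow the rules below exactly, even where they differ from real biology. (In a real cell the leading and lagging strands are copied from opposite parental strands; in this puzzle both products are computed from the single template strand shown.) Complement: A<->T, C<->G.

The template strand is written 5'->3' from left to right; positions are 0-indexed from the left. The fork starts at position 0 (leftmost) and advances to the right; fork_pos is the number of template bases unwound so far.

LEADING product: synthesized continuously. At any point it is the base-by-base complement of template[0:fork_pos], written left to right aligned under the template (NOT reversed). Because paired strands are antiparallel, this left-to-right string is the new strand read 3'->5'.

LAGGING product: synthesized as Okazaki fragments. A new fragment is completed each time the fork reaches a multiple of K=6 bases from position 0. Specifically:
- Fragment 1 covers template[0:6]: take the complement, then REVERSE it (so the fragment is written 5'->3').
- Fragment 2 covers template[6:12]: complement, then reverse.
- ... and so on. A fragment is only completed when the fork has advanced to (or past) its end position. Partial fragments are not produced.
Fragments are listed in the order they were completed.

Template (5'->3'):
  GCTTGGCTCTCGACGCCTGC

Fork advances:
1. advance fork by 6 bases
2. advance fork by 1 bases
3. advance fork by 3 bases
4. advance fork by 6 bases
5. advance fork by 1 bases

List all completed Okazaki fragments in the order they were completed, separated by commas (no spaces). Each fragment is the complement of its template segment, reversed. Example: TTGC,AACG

Answer: CCAAGC,CGAGAG

Derivation:
Step 1: advance 6 -> fork_pos = 0 + 6 = 6. Reached multiple(s) of 6: 6 -> fragment 1 completed (1 total).
Step 2: advance 1 -> fork_pos = 6 + 1 = 7. Next multiple of 6 is 12 (not reached); still 1 fragment(s).
Step 3: advance 3 -> fork_pos = 7 + 3 = 10. Next multiple of 6 is 12 (not reached); still 1 fragment(s).
Step 4: advance 6 -> fork_pos = 10 + 6 = 16. Reached multiple(s) of 6: 12 -> fragment 2 completed (2 total).
Step 5: advance 1 -> fork_pos = 16 + 1 = 17. Next multiple of 6 is 18 (not reached); still 2 fragment(s).
Final fork_pos = 17, so 2 fragment(s) are complete. Build each: template segment -> complement -> reverse.
Fragment 1: template[0:6] = GCTTGG -> complement CGAACC -> reversed CCAAGC
Fragment 2: template[6:12] = CTCTCG -> complement GAGAGC -> reversed CGAGAG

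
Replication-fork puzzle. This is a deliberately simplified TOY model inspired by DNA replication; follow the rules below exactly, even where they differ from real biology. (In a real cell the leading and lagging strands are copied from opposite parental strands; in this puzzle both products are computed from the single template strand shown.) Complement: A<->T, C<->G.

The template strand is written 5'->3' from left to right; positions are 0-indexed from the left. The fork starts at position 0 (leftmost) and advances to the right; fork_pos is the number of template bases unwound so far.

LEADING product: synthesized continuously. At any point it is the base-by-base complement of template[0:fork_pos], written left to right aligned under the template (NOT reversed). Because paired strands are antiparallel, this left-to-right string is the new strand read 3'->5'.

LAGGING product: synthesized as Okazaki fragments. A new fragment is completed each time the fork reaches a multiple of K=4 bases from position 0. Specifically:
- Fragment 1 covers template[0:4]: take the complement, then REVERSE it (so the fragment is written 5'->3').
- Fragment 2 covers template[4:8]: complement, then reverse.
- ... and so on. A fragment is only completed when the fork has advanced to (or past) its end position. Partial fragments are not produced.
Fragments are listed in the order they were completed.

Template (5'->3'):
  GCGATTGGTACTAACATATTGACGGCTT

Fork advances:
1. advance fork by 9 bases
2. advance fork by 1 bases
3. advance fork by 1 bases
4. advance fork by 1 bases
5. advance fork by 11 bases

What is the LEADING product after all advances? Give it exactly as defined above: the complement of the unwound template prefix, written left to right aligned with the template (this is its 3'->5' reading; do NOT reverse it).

Step 1: advance 9 -> fork_pos = 0 + 9 = 9.
Step 2: advance 1 -> fork_pos = 9 + 1 = 10.
Step 3: advance 1 -> fork_pos = 10 + 1 = 11.
Step 4: advance 1 -> fork_pos = 11 + 1 = 12.
Step 5: advance 11 -> fork_pos = 12 + 11 = 23.
Unwound prefix: template[0:23] = GCGATTGGTACTAACATATTGAC
Complement it base by base (A<->T, C<->G), keeping left-to-right order:
  [0:5] GCGAT -> CGCTA
  [5:10] TGGTA -> ACCAT
  [10:15] CTAAC -> GATTG
  [15:20] ATATT -> TATAA
  [20:23] GAC -> CTG
Concatenate: CGCTAACCATGATTGTATAACTG (length 23; written aligned with the template, i.e. 3'->5').

Answer: CGCTAACCATGATTGTATAACTG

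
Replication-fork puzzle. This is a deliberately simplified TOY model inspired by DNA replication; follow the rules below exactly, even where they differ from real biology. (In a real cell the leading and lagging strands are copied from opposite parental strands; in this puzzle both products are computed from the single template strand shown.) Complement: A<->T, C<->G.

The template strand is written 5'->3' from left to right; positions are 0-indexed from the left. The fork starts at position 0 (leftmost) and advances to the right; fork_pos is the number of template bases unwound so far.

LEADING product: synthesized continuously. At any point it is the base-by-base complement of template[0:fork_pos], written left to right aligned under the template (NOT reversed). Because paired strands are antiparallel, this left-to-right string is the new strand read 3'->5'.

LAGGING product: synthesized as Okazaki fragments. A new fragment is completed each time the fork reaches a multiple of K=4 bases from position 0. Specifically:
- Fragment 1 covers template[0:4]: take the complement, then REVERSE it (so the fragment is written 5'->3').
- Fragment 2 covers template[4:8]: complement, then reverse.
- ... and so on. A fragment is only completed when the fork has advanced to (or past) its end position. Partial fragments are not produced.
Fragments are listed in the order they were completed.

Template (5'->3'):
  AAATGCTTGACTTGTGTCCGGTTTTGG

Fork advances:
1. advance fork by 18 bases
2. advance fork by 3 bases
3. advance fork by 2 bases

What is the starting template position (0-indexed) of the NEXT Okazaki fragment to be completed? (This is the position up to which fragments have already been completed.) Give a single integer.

Step 1: advance 18 -> fork_pos = 0 + 18 = 18. Reached multiple(s) of 4: 4, 8, 12, 16 -> fragments 1-4 completed (4 total).
Step 2: advance 3 -> fork_pos = 18 + 3 = 21. Reached multiple(s) of 4: 20 -> fragment 5 completed (5 total).
Step 3: advance 2 -> fork_pos = 21 + 2 = 23. Next multiple of 4 is 24 (not reached); still 5 fragment(s).
5 fragment(s) completed, covering template[0:20] (5 x 4 = 20). The next fragment, fragment 6, covers template[20:24], so it starts at position 20.

Answer: 20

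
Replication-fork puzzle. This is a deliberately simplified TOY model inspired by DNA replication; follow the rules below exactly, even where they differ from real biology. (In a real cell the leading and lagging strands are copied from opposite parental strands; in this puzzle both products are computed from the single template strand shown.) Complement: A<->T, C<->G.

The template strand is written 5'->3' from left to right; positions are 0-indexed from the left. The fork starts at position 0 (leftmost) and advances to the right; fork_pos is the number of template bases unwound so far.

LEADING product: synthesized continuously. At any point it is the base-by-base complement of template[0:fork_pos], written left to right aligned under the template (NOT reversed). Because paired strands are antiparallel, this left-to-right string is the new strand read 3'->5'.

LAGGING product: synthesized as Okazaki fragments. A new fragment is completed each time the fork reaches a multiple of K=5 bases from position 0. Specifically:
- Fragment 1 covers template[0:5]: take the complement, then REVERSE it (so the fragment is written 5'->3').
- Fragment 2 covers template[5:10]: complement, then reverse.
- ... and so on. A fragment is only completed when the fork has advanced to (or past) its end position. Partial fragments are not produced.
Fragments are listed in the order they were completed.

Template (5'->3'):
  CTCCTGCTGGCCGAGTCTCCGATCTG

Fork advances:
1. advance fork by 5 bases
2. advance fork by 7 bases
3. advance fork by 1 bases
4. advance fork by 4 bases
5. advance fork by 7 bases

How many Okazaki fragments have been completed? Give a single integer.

Step 1: advance 5 -> fork_pos = 0 + 5 = 5. Reached multiple(s) of 5: 5 -> fragment 1 completed (1 total).
Step 2: advance 7 -> fork_pos = 5 + 7 = 12. Reached multiple(s) of 5: 10 -> fragment 2 completed (2 total).
Step 3: advance 1 -> fork_pos = 12 + 1 = 13. Next multiple of 5 is 15 (not reached); still 2 fragment(s).
Step 4: advance 4 -> fork_pos = 13 + 4 = 17. Reached multiple(s) of 5: 15 -> fragment 3 completed (3 total).
Step 5: advance 7 -> fork_pos = 17 + 7 = 24. Reached multiple(s) of 5: 20 -> fragment 4 completed (4 total).
Check: final fork_pos = 24; the multiples of 5 that are <= 24 are 5..20 -> 24 // 5 = 4 completed fragment(s).

Answer: 4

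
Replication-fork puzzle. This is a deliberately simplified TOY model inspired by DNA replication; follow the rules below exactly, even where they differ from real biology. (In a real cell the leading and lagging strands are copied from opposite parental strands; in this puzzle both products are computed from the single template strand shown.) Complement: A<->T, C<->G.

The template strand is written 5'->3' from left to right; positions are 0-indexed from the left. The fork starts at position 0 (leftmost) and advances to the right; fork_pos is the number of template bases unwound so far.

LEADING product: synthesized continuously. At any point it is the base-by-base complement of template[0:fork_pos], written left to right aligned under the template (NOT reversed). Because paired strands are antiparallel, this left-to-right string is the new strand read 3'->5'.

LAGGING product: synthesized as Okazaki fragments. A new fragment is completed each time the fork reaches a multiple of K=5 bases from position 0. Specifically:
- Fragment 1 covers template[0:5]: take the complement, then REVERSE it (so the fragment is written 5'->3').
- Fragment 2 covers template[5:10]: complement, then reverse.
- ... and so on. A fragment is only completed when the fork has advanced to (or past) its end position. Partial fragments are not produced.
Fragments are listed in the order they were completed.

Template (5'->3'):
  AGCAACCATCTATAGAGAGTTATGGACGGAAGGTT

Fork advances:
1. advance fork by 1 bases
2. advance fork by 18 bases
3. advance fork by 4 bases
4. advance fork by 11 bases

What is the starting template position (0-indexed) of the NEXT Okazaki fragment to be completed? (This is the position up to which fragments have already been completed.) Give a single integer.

Step 1: advance 1 -> fork_pos = 0 + 1 = 1. Next multiple of 5 is 5 (not reached); still 0 fragment(s).
Step 2: advance 18 -> fork_pos = 1 + 18 = 19. Reached multiple(s) of 5: 5, 10, 15 -> fragments 1-3 completed (3 total).
Step 3: advance 4 -> fork_pos = 19 + 4 = 23. Reached multiple(s) of 5: 20 -> fragment 4 completed (4 total).
Step 4: advance 11 -> fork_pos = 23 + 11 = 34. Reached multiple(s) of 5: 25, 30 -> fragments 5-6 completed (6 total).
6 fragment(s) completed, covering template[0:30] (6 x 5 = 30). The next fragment, fragment 7, covers template[30:35], so it starts at position 30.

Answer: 30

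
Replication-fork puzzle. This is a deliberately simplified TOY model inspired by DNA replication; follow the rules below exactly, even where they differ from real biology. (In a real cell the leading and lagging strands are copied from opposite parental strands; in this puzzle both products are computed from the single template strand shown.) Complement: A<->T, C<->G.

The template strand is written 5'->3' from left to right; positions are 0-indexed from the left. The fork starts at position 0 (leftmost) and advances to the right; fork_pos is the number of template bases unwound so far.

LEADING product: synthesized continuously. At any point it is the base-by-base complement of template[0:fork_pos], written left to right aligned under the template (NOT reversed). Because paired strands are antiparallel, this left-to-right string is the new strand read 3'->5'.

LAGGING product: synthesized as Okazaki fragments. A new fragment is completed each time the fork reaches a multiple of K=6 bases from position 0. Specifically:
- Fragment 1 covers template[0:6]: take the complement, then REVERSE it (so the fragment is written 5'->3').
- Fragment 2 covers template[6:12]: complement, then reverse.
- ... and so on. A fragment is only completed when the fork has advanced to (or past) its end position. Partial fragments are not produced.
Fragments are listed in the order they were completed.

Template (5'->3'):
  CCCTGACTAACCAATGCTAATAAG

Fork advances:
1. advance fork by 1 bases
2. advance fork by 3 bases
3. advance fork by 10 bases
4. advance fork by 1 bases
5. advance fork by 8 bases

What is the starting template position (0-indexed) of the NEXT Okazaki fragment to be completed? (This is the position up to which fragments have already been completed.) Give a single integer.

Answer: 18

Derivation:
Step 1: advance 1 -> fork_pos = 0 + 1 = 1. Next multiple of 6 is 6 (not reached); still 0 fragment(s).
Step 2: advance 3 -> fork_pos = 1 + 3 = 4. Next multiple of 6 is 6 (not reached); still 0 fragment(s).
Step 3: advance 10 -> fork_pos = 4 + 10 = 14. Reached multiple(s) of 6: 6, 12 -> fragments 1-2 completed (2 total).
Step 4: advance 1 -> fork_pos = 14 + 1 = 15. Next multiple of 6 is 18 (not reached); still 2 fragment(s).
Step 5: advance 8 -> fork_pos = 15 + 8 = 23. Reached multiple(s) of 6: 18 -> fragment 3 completed (3 total).
3 fragment(s) completed, covering template[0:18] (3 x 6 = 18). The next fragment, fragment 4, covers template[18:24], so it starts at position 18.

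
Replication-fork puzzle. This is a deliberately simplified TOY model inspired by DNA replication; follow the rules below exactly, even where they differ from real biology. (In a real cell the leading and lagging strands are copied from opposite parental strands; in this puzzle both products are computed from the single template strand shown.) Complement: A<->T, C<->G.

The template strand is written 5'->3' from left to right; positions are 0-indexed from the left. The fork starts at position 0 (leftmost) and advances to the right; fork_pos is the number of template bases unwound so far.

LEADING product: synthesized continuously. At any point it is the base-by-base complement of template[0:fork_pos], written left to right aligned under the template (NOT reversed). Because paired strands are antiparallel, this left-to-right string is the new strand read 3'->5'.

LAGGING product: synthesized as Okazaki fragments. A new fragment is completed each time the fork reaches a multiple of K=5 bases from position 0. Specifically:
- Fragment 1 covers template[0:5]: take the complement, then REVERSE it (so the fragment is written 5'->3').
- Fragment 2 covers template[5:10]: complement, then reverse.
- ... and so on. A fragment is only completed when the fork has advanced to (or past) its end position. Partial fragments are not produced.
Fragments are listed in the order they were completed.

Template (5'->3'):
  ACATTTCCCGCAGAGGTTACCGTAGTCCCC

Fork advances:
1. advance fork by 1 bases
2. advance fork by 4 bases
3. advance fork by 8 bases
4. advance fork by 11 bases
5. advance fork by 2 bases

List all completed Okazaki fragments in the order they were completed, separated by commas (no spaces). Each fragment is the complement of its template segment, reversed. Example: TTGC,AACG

Step 1: advance 1 -> fork_pos = 0 + 1 = 1. Next multiple of 5 is 5 (not reached); still 0 fragment(s).
Step 2: advance 4 -> fork_pos = 1 + 4 = 5. Reached multiple(s) of 5: 5 -> fragment 1 completed (1 total).
Step 3: advance 8 -> fork_pos = 5 + 8 = 13. Reached multiple(s) of 5: 10 -> fragment 2 completed (2 total).
Step 4: advance 11 -> fork_pos = 13 + 11 = 24. Reached multiple(s) of 5: 15, 20 -> fragments 3-4 completed (4 total).
Step 5: advance 2 -> fork_pos = 24 + 2 = 26. Reached multiple(s) of 5: 25 -> fragment 5 completed (5 total).
Final fork_pos = 26, so 5 fragment(s) are complete. Build each: template segment -> complement -> reverse.
Fragment 1: template[0:5] = ACATT -> complement TGTAA -> reversed AATGT
Fragment 2: template[5:10] = TCCCG -> complement AGGGC -> reversed CGGGA
Fragment 3: template[10:15] = CAGAG -> complement GTCTC -> reversed CTCTG
Fragment 4: template[15:20] = GTTAC -> complement CAATG -> reversed GTAAC
Fragment 5: template[20:25] = CGTAG -> complement GCATC -> reversed CTACG

Answer: AATGT,CGGGA,CTCTG,GTAAC,CTACG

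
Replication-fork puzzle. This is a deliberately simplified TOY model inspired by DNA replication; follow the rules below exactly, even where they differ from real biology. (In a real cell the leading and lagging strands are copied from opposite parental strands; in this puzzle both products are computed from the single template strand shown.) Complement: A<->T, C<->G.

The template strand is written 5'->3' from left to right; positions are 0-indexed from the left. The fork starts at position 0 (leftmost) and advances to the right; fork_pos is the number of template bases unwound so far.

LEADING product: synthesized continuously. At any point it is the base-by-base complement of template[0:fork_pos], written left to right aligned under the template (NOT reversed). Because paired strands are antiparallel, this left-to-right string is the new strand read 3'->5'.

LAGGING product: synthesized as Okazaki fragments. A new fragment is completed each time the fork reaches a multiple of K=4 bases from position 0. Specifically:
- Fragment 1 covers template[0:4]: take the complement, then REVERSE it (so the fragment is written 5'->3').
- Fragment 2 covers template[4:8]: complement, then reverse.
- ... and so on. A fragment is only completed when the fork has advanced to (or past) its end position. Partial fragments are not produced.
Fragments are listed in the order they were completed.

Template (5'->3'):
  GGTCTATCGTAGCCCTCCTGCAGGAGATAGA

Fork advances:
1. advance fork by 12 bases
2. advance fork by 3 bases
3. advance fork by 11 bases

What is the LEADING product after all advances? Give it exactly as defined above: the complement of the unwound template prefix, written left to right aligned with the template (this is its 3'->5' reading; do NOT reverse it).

Step 1: advance 12 -> fork_pos = 0 + 12 = 12.
Step 2: advance 3 -> fork_pos = 12 + 3 = 15.
Step 3: advance 11 -> fork_pos = 15 + 11 = 26.
Unwound prefix: template[0:26] = GGTCTATCGTAGCCCTCCTGCAGGAG
Complement it base by base (A<->T, C<->G), keeping left-to-right order:
  [0:5] GGTCT -> CCAGA
  [5:10] ATCGT -> TAGCA
  [10:15] AGCCC -> TCGGG
  [15:20] TCCTG -> AGGAC
  [20:25] CAGGA -> GTCCT
  [25:26] G -> C
Concatenate: CCAGATAGCATCGGGAGGACGTCCTC (length 26; written aligned with the template, i.e. 3'->5').

Answer: CCAGATAGCATCGGGAGGACGTCCTC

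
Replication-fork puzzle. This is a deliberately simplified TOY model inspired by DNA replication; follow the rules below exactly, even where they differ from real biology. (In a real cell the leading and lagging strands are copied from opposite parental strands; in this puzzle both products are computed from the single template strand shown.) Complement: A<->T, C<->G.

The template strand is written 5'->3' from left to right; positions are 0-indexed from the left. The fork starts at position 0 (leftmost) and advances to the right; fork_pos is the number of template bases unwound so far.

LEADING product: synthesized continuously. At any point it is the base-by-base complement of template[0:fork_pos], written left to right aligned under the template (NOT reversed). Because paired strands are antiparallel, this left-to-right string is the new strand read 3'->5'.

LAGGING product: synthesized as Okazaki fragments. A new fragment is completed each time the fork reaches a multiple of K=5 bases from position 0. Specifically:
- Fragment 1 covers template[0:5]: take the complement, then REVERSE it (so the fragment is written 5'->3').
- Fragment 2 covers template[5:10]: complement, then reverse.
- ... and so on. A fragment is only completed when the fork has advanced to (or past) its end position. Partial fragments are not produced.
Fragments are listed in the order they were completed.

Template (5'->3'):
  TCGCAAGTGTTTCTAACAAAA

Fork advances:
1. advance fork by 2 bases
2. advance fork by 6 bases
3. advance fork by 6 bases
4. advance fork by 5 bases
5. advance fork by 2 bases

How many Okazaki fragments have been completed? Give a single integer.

Answer: 4

Derivation:
Step 1: advance 2 -> fork_pos = 0 + 2 = 2. Next multiple of 5 is 5 (not reached); still 0 fragment(s).
Step 2: advance 6 -> fork_pos = 2 + 6 = 8. Reached multiple(s) of 5: 5 -> fragment 1 completed (1 total).
Step 3: advance 6 -> fork_pos = 8 + 6 = 14. Reached multiple(s) of 5: 10 -> fragment 2 completed (2 total).
Step 4: advance 5 -> fork_pos = 14 + 5 = 19. Reached multiple(s) of 5: 15 -> fragment 3 completed (3 total).
Step 5: advance 2 -> fork_pos = 19 + 2 = 21. Reached multiple(s) of 5: 20 -> fragment 4 completed (4 total).
Check: final fork_pos = 21; the multiples of 5 that are <= 21 are 5..20 -> 21 // 5 = 4 completed fragment(s).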